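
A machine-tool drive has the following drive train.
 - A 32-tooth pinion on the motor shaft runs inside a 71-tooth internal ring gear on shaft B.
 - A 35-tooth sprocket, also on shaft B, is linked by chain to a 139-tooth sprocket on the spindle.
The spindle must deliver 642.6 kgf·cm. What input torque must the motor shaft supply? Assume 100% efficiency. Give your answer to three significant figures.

72.9 kgf·cm

Overall ratio R = 2.2188 × 3.9714 = 8.8116.
Input torque = output torque / R = 642.6 / 8.8116 = 72.927 kgf·cm.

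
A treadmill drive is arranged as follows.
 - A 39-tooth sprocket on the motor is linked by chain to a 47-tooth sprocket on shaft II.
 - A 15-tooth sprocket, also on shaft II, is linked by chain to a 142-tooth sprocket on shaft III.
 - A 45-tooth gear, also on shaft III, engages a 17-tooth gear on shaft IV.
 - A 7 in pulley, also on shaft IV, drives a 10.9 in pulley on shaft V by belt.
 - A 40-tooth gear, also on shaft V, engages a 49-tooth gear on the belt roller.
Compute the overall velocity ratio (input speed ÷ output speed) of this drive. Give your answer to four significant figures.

Each stage contributes driven/driver: chain 47/39 = 1.2051, chain 142/15 = 9.4667, gear mesh 17/45 = 0.37778, belt 10.9/7 = 1.5571, gear mesh 49/40 = 1.225.
Overall: 1.2051 × 9.4667 × 0.37778 × 1.5571 × 1.225 = 8.2211.

8.221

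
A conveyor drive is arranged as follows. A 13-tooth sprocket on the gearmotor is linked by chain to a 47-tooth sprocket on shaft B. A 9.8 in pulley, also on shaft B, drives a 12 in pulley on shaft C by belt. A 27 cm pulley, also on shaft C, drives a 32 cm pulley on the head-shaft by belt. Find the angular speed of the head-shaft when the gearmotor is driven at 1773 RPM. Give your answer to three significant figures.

Chain: ratio = 47/13 = 3.6154, so shaft B turns at 1773 / 3.6154 = 490.4 RPM.
Belt: ratio = 12/9.8 = 1.2245, so shaft C turns at 490.4 / 1.2245 = 400.5 RPM.
Belt: ratio = 32/27 = 1.1852, so the head-shaft turns at 400.5 / 1.1852 = 337.92 RPM.

338 RPM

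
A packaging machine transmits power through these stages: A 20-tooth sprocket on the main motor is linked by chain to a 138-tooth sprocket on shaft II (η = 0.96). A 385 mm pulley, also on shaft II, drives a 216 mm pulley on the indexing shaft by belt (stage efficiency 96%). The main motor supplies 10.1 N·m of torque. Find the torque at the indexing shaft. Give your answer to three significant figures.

36.0 N·m

chain 138/20 = 6.9 → τ = 10.1·6.9·0.96 = 66.902 N·m
belt 216/385 = 0.56104 → τ = 66.902·0.56104·0.96 = 36.033 N·m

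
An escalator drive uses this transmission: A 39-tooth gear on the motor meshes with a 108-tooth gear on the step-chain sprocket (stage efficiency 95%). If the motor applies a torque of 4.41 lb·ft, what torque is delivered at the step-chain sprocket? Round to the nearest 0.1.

gear mesh 108/39 = 2.7692 → τ = 4.41·2.7692·0.95 = 11.602 lb·ft

11.6 lb·ft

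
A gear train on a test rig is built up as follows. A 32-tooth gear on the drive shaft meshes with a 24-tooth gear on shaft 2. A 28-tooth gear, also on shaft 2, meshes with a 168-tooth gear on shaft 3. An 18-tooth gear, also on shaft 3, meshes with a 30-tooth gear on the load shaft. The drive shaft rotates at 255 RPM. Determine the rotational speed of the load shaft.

the drive shaft → shaft 2 (gear mesh, 24/32): 255 ÷ 0.75 = 340 RPM
shaft 2 → shaft 3 (gear mesh, 168/28): 340 ÷ 6 = 56.667 RPM
shaft 3 → the load shaft (gear mesh, 30/18): 56.667 ÷ 1.6667 = 34 RPM

34 RPM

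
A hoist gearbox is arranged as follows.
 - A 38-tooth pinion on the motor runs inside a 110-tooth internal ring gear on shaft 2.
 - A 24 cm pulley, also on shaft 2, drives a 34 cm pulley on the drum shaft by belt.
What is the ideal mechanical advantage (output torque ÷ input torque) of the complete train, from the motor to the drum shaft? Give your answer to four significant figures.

Each stage contributes driven/driver: internal gear 110/38 = 2.8947, belt 34/24 = 1.4167.
Overall: 2.8947 × 1.4167 = 4.1009.

4.101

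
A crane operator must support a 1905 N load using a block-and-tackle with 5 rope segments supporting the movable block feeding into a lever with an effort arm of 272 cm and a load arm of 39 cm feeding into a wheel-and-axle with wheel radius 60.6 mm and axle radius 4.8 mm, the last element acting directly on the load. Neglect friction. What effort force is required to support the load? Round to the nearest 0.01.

4.33 N

Block-and-tackle MA = number of supporting rope parts = 5.
Lever MA = effort arm / load arm = 272/39 = 6.9744.
Wheel-and-axle MA = R/r = 60.6/4.8 = 12.625.
Combined ideal MA = 5 × 6.9744 × 12.625 = 440.26.
Effort = load / MA = 1905 / 440.26 = 4.327 N.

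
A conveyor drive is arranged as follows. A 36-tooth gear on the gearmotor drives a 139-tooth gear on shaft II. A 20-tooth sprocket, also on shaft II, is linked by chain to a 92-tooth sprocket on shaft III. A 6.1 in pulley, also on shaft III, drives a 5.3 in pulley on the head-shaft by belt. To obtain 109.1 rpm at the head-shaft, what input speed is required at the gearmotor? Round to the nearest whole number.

Overall ratio R = 3.8611 × 4.6 × 0.86885 = 15.432.
Required input speed = output speed × R = 109.1 × 15.432 = 1683.6 rpm.

1684 rpm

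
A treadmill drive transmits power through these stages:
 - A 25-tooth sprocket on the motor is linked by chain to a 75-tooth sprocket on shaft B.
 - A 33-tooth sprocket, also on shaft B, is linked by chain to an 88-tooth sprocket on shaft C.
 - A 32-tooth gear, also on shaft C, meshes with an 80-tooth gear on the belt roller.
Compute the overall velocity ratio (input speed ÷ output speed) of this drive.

Each stage contributes driven/driver: chain 75/25 = 3, chain 88/33 = 2.6667, gear mesh 80/32 = 2.5.
Overall: 3 × 2.6667 × 2.5 = 20.

20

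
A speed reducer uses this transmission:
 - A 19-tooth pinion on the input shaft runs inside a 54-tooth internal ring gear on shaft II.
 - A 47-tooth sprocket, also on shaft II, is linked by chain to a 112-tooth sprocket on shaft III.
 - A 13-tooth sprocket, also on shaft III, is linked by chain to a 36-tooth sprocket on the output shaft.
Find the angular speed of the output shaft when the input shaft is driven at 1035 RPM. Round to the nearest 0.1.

the input shaft → shaft II (internal gear, 54/19): 1035 ÷ 2.8421 = 364.17 RPM
shaft II → shaft III (chain, 112/47): 364.17 ÷ 2.383 = 152.82 RPM
shaft III → the output shaft (chain, 36/13): 152.82 ÷ 2.7692 = 55.185 RPM

55.2 RPM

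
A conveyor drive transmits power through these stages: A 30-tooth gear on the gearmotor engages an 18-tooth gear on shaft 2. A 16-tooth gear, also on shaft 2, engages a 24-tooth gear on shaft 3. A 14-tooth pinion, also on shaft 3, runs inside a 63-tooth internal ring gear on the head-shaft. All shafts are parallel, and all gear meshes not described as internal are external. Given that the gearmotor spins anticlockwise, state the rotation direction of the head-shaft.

the gearmotor → shaft 2: external mesh, 1 reversal → CW.
shaft 2 → shaft 3: external mesh, 1 reversal → CCW.
shaft 3 → the head-shaft: internal mesh, same direction → CCW.
2 reversals in total — an even number — so the head-shaft turns the same way as the gearmotor.

anticlockwise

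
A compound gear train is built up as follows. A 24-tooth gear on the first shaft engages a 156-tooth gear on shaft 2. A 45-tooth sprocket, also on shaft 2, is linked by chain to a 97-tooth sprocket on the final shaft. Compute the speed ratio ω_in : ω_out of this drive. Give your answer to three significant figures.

Each stage contributes driven/driver: gear mesh 156/24 = 6.5, chain 97/45 = 2.1556.
Overall: 6.5 × 2.1556 = 14.011.

14.0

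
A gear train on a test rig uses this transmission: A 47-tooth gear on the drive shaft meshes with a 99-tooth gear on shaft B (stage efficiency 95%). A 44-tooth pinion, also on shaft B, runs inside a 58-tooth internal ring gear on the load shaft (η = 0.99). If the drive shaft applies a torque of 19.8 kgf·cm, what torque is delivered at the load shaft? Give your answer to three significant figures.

gear mesh 99/47 = 2.1064 → τ = 19.8·2.1064·0.95 = 39.621 kgf·cm
internal gear 58/44 = 1.3182 → τ = 39.621·1.3182·0.99 = 51.705 kgf·cm

51.7 kgf·cm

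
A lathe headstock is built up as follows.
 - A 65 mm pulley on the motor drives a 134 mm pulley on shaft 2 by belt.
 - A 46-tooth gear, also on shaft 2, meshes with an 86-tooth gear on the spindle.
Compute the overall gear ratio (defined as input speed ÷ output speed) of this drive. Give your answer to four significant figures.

3.854

Each stage contributes driven/driver: belt 134/65 = 2.0615, gear mesh 86/46 = 1.8696.
Overall: 2.0615 × 1.8696 = 3.8542.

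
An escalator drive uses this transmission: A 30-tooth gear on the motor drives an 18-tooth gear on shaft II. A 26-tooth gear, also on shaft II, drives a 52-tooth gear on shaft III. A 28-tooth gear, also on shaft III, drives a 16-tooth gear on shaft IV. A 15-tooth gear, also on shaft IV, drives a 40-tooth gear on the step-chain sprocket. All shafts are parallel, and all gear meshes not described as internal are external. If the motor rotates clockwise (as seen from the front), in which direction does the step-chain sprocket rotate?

the motor → shaft II: external mesh, 1 reversal → CCW.
shaft II → shaft III: external mesh, 1 reversal → CW.
shaft III → shaft IV: external mesh, 1 reversal → CCW.
shaft IV → the step-chain sprocket: external mesh, 1 reversal → CW.
4 reversals in total — an even number — so the step-chain sprocket turns the same way as the motor.

clockwise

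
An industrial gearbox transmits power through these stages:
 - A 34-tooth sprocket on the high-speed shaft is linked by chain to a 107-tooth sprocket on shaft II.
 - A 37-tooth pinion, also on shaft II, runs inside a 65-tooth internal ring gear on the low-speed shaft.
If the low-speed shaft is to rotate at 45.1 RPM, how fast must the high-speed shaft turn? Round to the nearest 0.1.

249.3 RPM

Overall ratio R = 3.1471 × 1.7568 = 5.5286.
Required input speed = output speed × R = 45.1 × 5.5286 = 249.34 RPM.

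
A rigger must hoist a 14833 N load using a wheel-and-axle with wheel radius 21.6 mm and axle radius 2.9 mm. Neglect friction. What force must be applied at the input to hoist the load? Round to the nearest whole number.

Wheel-and-axle MA = R/r = 21.6/2.9 = 7.4483.
Effort = load / MA = 14833 / 7.4483 = 1991.5 N.

1991 N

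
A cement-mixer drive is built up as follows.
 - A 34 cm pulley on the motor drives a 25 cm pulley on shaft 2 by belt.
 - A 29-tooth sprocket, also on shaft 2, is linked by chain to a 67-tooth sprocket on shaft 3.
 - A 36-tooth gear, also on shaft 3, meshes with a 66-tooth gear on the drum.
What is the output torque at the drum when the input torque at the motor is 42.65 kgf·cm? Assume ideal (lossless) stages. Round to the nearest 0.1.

132.8 kgf·cm

Belt: ratio = 25/34 = 0.73529; torque at shaft 2 = 42.65 × 0.73529 = 31.36 kgf·cm.
Chain: ratio = 67/29 = 2.3103; torque at shaft 3 = 31.36 × 2.3103 = 72.453 kgf·cm.
Gear mesh: ratio = 66/36 = 1.8333; torque at the drum = 72.453 × 1.8333 = 132.83 kgf·cm.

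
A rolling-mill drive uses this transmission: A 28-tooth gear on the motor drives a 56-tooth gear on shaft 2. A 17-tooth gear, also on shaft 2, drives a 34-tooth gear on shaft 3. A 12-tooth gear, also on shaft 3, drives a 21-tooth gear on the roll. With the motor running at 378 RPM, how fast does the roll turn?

gear mesh 56/28 = 2 → 378/2 = 189 RPM
gear mesh 34/17 = 2 → 189/2 = 94.5 RPM
gear mesh 21/12 = 1.75 → 94.5/1.75 = 54 RPM

54 RPM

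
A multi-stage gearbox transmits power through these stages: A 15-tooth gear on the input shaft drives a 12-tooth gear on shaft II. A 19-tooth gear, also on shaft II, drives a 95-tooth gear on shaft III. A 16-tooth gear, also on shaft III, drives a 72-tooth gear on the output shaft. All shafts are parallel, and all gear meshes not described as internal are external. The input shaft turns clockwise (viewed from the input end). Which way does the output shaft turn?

counterclockwise

the input shaft → shaft II: external mesh, 1 reversal → CCW.
shaft II → shaft III: external mesh, 1 reversal → CW.
shaft III → the output shaft: external mesh, 1 reversal → CCW.
3 reversals in total — an odd number — so the output shaft turns opposite to the input shaft.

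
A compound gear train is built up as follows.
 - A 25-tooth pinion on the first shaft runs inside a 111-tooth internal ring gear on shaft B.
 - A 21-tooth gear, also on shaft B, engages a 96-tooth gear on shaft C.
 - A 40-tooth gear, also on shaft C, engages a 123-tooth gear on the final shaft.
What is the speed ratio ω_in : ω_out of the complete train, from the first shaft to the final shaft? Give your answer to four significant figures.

Each stage contributes driven/driver: internal gear 111/25 = 4.44, gear mesh 96/21 = 4.5714, gear mesh 123/40 = 3.075.
Overall: 4.44 × 4.5714 × 3.075 = 62.414.

62.41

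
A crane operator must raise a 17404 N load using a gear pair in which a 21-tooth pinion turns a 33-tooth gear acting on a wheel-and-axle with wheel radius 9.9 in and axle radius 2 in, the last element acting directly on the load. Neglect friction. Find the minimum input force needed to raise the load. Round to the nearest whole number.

Gear pair MA = 33/21 = 1.5714.
Wheel-and-axle MA = R/r = 9.9/2 = 4.95.
Combined ideal MA = 1.5714 × 4.95 = 7.7786.
Effort = load / MA = 17404 / 7.7786 = 2237.4 N.

2237 N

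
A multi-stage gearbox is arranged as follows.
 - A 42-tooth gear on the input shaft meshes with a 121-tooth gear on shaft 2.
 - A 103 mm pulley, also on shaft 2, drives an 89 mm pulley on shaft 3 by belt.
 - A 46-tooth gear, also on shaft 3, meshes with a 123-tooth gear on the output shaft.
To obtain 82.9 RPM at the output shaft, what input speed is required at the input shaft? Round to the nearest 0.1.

551.8 RPM

Overall ratio R = 2.881 × 0.86408 × 2.6739 = 6.6563.
Required input speed = output speed × R = 82.9 × 6.6563 = 551.81 RPM.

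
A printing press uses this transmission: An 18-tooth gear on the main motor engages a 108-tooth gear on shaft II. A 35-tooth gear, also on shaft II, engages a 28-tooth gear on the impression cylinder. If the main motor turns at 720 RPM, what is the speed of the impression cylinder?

Gear mesh: ratio = 108/18 = 6, so shaft II turns at 720 / 6 = 120 RPM.
Gear mesh: ratio = 28/35 = 0.8, so the impression cylinder turns at 120 / 0.8 = 150 RPM.

150 RPM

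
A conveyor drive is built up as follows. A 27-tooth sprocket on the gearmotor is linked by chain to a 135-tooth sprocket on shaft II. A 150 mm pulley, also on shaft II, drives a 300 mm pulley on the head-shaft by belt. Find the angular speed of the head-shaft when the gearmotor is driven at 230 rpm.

the gearmotor → shaft II (chain, 135/27): 230 ÷ 5 = 46 rpm
shaft II → the head-shaft (belt, 300/150): 46 ÷ 2 = 23 rpm

23 rpm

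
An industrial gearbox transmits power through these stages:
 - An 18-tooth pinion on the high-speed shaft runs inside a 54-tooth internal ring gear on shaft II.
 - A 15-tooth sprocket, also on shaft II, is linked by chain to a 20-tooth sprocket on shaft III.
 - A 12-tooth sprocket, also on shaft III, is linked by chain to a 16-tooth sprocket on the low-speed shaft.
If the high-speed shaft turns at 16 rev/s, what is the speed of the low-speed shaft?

Internal gear: ratio = 54/18 = 3, so shaft II turns at 16 / 3 = 5.3333 rev/s.
Chain: ratio = 20/15 = 1.3333, so shaft III turns at 5.3333 / 1.3333 = 4 rev/s.
Chain: ratio = 16/12 = 1.3333, so the low-speed shaft turns at 4 / 1.3333 = 3 rev/s.

3 rev/s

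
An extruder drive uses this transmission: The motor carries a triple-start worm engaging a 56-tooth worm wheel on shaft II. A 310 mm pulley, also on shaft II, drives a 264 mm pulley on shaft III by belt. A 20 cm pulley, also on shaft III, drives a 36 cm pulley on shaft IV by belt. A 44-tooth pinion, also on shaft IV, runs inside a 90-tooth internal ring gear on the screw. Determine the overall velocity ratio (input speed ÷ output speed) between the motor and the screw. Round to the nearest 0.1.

58.5

Each stage contributes driven/driver: worm 56/3 = 18.667, belt 264/310 = 0.85161, belt 36/20 = 1.8, internal gear 90/44 = 2.0455.
Overall: 18.667 × 0.85161 × 1.8 × 2.0455 = 58.529.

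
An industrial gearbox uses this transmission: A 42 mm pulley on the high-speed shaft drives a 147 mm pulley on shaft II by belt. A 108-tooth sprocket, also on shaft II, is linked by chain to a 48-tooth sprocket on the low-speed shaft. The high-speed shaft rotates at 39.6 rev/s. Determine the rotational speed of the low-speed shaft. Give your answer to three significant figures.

Belt: ratio = 147/42 = 3.5, so shaft II turns at 39.6 / 3.5 = 11.314 rev/s.
Chain: ratio = 48/108 = 0.44444, so the low-speed shaft turns at 11.314 / 0.44444 = 25.457 rev/s.

25.5 rev/s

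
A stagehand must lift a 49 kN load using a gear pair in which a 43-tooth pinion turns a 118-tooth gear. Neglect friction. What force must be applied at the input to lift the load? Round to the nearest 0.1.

17.9 kN

Gear pair MA = 118/43 = 2.7442.
Effort = load / MA = 49 / 2.7442 = 17.856 kN.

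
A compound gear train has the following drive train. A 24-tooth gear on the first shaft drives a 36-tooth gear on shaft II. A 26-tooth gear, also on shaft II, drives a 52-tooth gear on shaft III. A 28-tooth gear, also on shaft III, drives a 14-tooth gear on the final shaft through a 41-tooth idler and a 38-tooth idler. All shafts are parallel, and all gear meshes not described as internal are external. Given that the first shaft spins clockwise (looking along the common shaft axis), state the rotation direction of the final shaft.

counterclockwise

the first shaft → shaft II: external mesh, 1 reversal → CCW.
shaft II → shaft III: external mesh, 1 reversal → CW.
shaft III → the final shaft: driver → idler → idler → driven is 3 external meshes, 3 reversals → CCW.
5 reversals in total — an odd number — so the final shaft turns opposite to the first shaft.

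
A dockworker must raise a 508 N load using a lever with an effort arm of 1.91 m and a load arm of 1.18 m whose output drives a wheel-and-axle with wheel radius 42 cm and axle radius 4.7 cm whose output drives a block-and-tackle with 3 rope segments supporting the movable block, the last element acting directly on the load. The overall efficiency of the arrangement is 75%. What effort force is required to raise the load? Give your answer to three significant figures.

Lever MA = effort arm / load arm = 1.91/1.18 = 1.6186.
Wheel-and-axle MA = R/r = 42/4.7 = 8.9362.
Block-and-tackle MA = number of supporting rope parts = 3.
Combined ideal MA = 1.6186 × 8.9362 × 3 = 43.393.
Actual MA = 43.393 × 0.75 = 32.545.
Effort = load / actual MA = 508 / 32.545 = 15.609 N.

15.6 N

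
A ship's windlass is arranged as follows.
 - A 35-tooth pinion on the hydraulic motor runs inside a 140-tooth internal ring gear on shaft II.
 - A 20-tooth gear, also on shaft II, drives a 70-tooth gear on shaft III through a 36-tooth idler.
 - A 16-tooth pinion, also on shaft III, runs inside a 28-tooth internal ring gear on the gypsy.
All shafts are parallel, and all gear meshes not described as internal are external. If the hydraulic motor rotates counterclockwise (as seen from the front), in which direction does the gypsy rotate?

the hydraulic motor → shaft II: internal mesh, same direction → CCW.
shaft II → shaft III: driver → idler → driven is 2 external meshes, 2 reversals → CCW.
shaft III → the gypsy: internal mesh, same direction → CCW.
2 reversals in total — an even number — so the gypsy turns the same way as the hydraulic motor.

counterclockwise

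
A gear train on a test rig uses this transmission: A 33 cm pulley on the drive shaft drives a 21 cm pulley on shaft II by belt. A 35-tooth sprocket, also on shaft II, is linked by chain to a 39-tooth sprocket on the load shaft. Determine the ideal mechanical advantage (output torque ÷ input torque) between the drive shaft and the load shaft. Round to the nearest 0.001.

0.709

Each stage contributes driven/driver: belt 21/33 = 0.63636, chain 39/35 = 1.1143.
Overall: 0.63636 × 1.1143 = 0.70909.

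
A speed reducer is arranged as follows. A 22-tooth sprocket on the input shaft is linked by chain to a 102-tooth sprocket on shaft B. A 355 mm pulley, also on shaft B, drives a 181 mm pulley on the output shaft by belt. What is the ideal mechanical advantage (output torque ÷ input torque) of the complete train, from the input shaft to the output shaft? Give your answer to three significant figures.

Each stage contributes driven/driver: chain 102/22 = 4.6364, belt 181/355 = 0.50986.
Overall: 4.6364 × 0.50986 = 2.3639.

2.36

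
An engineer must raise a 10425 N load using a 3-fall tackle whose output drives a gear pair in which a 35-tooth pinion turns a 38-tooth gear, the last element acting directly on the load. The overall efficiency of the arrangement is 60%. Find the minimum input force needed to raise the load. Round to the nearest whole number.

5334 N

Block-and-tackle MA = number of supporting rope parts = 3.
Gear pair MA = 38/35 = 1.0857.
Combined ideal MA = 3 × 1.0857 = 3.2571.
Actual MA = 3.2571 × 0.60 = 1.9543.
Effort = load / actual MA = 10425 / 1.9543 = 5334.4 N.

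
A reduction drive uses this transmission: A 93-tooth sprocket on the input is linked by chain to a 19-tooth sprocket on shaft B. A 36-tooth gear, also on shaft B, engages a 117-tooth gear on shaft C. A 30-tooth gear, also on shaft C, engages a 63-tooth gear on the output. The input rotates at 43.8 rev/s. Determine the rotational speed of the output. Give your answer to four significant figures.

31.41 rev/s

the input → shaft B (chain, 19/93): 43.8 ÷ 0.2043 = 214.39 rev/s
shaft B → shaft C (gear mesh, 117/36): 214.39 ÷ 3.25 = 65.966 rev/s
shaft C → the output (gear mesh, 63/30): 65.966 ÷ 2.1 = 31.412 rev/s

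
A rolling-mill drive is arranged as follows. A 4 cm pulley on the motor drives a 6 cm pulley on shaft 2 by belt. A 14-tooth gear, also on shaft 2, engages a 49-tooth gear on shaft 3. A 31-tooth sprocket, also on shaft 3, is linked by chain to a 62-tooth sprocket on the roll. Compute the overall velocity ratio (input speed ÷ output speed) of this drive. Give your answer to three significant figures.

10.5

Each stage contributes driven/driver: belt 6/4 = 1.5, gear mesh 49/14 = 3.5, chain 62/31 = 2.
Overall: 1.5 × 3.5 × 2 = 10.5.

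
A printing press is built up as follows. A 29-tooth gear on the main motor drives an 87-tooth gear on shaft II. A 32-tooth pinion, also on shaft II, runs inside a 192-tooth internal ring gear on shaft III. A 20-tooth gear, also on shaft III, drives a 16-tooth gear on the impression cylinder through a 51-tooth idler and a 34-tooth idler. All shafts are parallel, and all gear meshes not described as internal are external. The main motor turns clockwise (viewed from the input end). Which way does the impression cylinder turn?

the main motor → shaft II: external mesh, 1 reversal → CCW.
shaft II → shaft III: internal mesh, same direction → CCW.
shaft III → the impression cylinder: driver → idler → idler → driven is 3 external meshes, 3 reversals → CW.
4 reversals in total — an even number — so the impression cylinder turns the same way as the main motor.

clockwise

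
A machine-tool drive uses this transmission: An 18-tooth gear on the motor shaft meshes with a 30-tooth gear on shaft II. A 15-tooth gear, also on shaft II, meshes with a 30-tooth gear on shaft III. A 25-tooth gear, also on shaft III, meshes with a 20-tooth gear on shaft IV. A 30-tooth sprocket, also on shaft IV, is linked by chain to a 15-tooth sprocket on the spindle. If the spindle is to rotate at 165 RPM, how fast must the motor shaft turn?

220 RPM

Overall ratio R = 1.6667 × 2 × 0.8 × 0.5 = 1.3333.
Required input speed = output speed × R = 165 × 1.3333 = 220 RPM.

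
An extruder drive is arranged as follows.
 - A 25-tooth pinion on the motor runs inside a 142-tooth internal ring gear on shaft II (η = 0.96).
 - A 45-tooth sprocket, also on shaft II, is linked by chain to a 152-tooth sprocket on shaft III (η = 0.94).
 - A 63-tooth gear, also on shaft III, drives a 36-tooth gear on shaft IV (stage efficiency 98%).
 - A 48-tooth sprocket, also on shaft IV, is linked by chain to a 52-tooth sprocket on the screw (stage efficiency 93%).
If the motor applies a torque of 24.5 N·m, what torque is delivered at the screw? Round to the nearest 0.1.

239.3 N·m

Internal gear: ratio = 142/25 = 5.68; torque at shaft II = 24.5 × 5.68 × 0.96 = 133.59 N·m.
Chain: ratio = 152/45 = 3.3778; torque at shaft III = 133.59 × 3.3778 × 0.94 = 424.17 N·m.
Gear mesh: ratio = 36/63 = 0.57143; torque at shaft IV = 424.17 × 0.57143 × 0.98 = 237.54 N·m.
Chain: ratio = 52/48 = 1.0833; torque at the screw = 237.54 × 1.0833 × 0.93 = 239.32 N·m.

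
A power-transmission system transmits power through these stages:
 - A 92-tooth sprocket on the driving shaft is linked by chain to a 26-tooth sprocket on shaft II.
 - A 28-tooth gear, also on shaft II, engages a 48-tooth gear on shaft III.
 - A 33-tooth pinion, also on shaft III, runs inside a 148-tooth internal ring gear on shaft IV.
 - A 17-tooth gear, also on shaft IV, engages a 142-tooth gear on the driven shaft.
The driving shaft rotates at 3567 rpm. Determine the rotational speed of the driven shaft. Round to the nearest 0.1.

196.5 rpm

chain 26/92 = 0.28261 → 3567/0.28261 = 12622 rpm
gear mesh 48/28 = 1.7143 → 12622/1.7143 = 7362.7 rpm
internal gear 148/33 = 4.4848 → 7362.7/4.4848 = 1641.7 rpm
gear mesh 142/17 = 8.3529 → 1641.7/8.3529 = 196.54 rpm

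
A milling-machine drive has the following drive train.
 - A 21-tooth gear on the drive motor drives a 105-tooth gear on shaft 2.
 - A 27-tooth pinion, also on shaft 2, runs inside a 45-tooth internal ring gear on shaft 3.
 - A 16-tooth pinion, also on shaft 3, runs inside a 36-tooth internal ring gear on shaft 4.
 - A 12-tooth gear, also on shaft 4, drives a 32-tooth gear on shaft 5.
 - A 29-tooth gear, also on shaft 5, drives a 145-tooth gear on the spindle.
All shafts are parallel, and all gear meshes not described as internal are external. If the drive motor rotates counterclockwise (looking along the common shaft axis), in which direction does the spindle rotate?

clockwise

the drive motor → shaft 2: external mesh, 1 reversal → CW.
shaft 2 → shaft 3: internal mesh, same direction → CW.
shaft 3 → shaft 4: internal mesh, same direction → CW.
shaft 4 → shaft 5: external mesh, 1 reversal → CCW.
shaft 5 → the spindle: external mesh, 1 reversal → CW.
3 reversals in total — an odd number — so the spindle turns opposite to the drive motor.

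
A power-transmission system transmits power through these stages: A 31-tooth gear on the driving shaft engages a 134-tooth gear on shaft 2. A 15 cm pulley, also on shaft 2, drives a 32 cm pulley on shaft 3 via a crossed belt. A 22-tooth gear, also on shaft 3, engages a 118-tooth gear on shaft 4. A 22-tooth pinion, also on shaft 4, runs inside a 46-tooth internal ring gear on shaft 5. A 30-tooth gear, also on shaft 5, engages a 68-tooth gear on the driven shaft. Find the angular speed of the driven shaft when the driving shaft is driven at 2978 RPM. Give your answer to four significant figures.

gear mesh 134/31 = 4.3226 → 2978/4.3226 = 688.94 RPM
belt 32/15 = 2.1333 → 688.94/2.1333 = 322.94 RPM
gear mesh 118/22 = 5.3636 → 322.94/5.3636 = 60.209 RPM
internal gear 46/22 = 2.0909 → 60.209/2.0909 = 28.796 RPM
gear mesh 68/30 = 2.2667 → 28.796/2.2667 = 12.704 RPM

12.70 RPM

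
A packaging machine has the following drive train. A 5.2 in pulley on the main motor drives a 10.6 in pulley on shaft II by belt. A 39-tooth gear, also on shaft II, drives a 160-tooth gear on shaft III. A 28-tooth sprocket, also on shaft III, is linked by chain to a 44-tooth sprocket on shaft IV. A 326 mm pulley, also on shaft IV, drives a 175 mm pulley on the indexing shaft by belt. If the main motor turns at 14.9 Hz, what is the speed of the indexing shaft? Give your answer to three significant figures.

belt 10.6/5.2 = 2.0385 → 14.9/2.0385 = 7.3094 Hz
gear mesh 160/39 = 4.1026 → 7.3094/4.1026 = 1.7817 Hz
chain 44/28 = 1.5714 → 1.7817/1.5714 = 1.1338 Hz
belt 175/326 = 0.53681 → 1.1338/0.53681 = 2.1121 Hz

2.11 Hz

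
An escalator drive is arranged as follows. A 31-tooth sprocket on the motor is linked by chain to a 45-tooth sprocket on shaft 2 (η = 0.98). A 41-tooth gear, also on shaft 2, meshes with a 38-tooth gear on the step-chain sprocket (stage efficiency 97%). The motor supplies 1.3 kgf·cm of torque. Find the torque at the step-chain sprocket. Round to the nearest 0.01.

1.66 kgf·cm

Chain: ratio = 45/31 = 1.4516; torque at shaft 2 = 1.3 × 1.4516 × 0.98 = 1.8494 kgf·cm.
Gear mesh: ratio = 38/41 = 0.92683; torque at the step-chain sprocket = 1.8494 × 0.92683 × 0.97 = 1.6626 kgf·cm.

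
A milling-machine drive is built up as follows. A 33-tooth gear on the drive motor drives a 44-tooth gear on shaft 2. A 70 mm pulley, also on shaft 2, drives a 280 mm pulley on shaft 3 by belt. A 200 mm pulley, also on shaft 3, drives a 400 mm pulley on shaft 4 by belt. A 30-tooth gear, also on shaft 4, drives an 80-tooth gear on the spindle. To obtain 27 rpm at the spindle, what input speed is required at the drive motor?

768 rpm

Overall ratio R = 1.3333 × 4 × 2 × 2.6667 = 28.444.
Required input speed = output speed × R = 27 × 28.444 = 768 rpm.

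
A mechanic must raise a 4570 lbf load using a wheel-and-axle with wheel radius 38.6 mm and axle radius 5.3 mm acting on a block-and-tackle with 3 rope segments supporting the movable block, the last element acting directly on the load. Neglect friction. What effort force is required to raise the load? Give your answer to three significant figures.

209 lbf

Wheel-and-axle MA = R/r = 38.6/5.3 = 7.283.
Block-and-tackle MA = number of supporting rope parts = 3.
Combined ideal MA = 7.283 × 3 = 21.849.
Effort = load / MA = 4570 / 21.849 = 209.16 lbf.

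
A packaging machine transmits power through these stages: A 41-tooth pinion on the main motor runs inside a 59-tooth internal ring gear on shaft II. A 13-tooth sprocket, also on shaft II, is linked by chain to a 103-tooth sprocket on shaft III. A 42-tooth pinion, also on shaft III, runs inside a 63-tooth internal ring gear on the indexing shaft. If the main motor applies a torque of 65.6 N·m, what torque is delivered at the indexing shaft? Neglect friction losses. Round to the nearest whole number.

Internal gear: ratio = 59/41 = 1.439; torque at shaft II = 65.6 × 1.439 = 94.4 N·m.
Chain: ratio = 103/13 = 7.9231; torque at shaft III = 94.4 × 7.9231 = 747.94 N·m.
Internal gear: ratio = 63/42 = 1.5; torque at the indexing shaft = 747.94 × 1.5 = 1121.9 N·m.

1122 N·m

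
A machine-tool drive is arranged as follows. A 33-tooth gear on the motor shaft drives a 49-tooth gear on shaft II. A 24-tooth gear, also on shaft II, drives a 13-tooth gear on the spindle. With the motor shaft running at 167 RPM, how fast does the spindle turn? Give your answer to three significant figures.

208 RPM

the motor shaft → shaft II (gear mesh, 49/33): 167 ÷ 1.4848 = 112.47 RPM
shaft II → the spindle (gear mesh, 13/24): 112.47 ÷ 0.54167 = 207.64 RPM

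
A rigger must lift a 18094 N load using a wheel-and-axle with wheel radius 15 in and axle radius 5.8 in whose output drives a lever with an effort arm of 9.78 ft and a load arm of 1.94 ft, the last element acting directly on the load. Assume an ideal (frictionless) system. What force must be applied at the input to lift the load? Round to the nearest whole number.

1388 N

Wheel-and-axle MA = R/r = 15/5.8 = 2.5862.
Lever MA = effort arm / load arm = 9.78/1.94 = 5.0412.
Combined ideal MA = 2.5862 × 5.0412 = 13.038.
Effort = load / MA = 18094 / 13.038 = 1387.8 N.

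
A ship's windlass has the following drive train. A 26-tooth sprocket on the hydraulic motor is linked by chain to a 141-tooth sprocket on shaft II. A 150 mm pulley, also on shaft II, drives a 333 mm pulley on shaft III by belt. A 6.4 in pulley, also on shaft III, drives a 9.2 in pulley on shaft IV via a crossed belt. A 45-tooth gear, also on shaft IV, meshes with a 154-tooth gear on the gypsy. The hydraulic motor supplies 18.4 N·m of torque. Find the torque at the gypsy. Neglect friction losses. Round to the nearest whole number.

1090 N·m

chain 141/26 = 5.4231 → τ = 18.4·5.4231 = 99.785 N·m
belt 333/150 = 2.22 → τ = 99.785·2.22 = 221.52 N·m
belt 9.2/6.4 = 1.4375 → τ = 221.52·1.4375 = 318.44 N·m
gear mesh 154/45 = 3.4222 → τ = 318.44·3.4222 = 1089.8 N·m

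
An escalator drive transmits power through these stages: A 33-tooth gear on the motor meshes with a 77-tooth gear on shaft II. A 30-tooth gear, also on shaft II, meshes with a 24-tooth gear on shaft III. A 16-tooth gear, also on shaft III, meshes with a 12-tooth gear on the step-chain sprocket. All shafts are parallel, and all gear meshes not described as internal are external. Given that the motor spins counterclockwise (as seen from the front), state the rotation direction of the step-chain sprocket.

clockwise

the motor → shaft II: external mesh, 1 reversal → CW.
shaft II → shaft III: external mesh, 1 reversal → CCW.
shaft III → the step-chain sprocket: external mesh, 1 reversal → CW.
3 reversals in total — an odd number — so the step-chain sprocket turns opposite to the motor.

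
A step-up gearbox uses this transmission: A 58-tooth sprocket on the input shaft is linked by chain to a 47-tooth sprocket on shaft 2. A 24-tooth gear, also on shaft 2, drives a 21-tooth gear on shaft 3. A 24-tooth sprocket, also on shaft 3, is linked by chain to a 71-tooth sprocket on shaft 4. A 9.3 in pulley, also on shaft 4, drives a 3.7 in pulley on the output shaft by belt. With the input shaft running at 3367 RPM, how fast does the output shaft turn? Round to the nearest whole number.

the input shaft → shaft 2 (chain, 47/58): 3367 ÷ 0.81034 = 4155 RPM
shaft 2 → shaft 3 (gear mesh, 21/24): 4155 ÷ 0.875 = 4748.6 RPM
shaft 3 → shaft 4 (chain, 71/24): 4748.6 ÷ 2.9583 = 1605.2 RPM
shaft 4 → the output shaft (belt, 3.7/9.3): 1605.2 ÷ 0.39785 = 4034.6 RPM

4035 RPM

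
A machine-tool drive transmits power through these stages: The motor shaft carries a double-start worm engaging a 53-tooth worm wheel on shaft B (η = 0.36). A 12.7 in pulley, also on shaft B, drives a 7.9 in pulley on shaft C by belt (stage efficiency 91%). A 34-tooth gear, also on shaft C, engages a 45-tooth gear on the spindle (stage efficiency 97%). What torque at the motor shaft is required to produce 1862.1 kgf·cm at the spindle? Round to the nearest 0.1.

Overall ratio R = 26.5 × 0.62205 × 1.3235 = 21.817; overall efficiency η = 0.36 × 0.91 × 0.97 = 0.3178.
Input torque = output torque / (R × η) = 1862.1 / (21.817 × 0.3178) = 268.59 kgf·cm.

268.6 kgf·cm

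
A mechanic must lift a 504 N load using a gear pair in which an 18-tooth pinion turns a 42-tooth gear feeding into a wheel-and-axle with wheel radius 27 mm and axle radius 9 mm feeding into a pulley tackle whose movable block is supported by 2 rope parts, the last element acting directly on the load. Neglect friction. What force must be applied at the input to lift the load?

Gear pair MA = 42/18 = 2.3333.
Wheel-and-axle MA = R/r = 27/9 = 3.
Block-and-tackle MA = number of supporting rope parts = 2.
Combined ideal MA = 2.3333 × 3 × 2 = 14.
Effort = load / MA = 504 / 14 = 36 N.

36 N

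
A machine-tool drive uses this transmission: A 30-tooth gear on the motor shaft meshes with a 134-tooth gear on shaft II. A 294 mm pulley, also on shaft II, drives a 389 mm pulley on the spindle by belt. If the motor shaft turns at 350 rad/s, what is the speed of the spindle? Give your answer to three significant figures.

gear mesh 134/30 = 4.4667 → 350/4.4667 = 78.358 rad/s
belt 389/294 = 1.3231 → 78.358/1.3231 = 59.222 rad/s

59.2 rad/s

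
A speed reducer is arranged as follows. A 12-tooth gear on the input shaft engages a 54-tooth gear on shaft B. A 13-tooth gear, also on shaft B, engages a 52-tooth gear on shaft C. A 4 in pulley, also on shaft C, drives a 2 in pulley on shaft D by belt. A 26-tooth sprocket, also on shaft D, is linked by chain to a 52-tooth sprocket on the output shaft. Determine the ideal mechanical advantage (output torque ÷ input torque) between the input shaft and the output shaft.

18

Each stage contributes driven/driver: gear mesh 54/12 = 4.5, gear mesh 52/13 = 4, belt 2/4 = 0.5, chain 52/26 = 2.
Overall: 4.5 × 4 × 0.5 × 2 = 18.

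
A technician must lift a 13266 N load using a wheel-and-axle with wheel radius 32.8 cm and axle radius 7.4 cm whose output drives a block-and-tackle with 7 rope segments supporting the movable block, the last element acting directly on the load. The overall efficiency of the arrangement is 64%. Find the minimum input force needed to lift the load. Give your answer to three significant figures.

668 N

Wheel-and-axle MA = R/r = 32.8/7.4 = 4.4324.
Block-and-tackle MA = number of supporting rope parts = 7.
Combined ideal MA = 4.4324 × 7 = 31.027.
Actual MA = 31.027 × 0.64 = 19.857.
Effort = load / actual MA = 13266 / 19.857 = 668.07 N.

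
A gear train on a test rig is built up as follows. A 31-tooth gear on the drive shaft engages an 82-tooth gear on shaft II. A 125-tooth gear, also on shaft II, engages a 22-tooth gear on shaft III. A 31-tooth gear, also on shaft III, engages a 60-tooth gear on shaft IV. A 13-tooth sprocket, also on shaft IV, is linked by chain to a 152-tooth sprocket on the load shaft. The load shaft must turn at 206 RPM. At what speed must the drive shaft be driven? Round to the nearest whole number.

Overall ratio R = 2.6452 × 0.176 × 1.9355 × 11.692 = 10.535.
Required input speed = output speed × R = 206 × 10.535 = 2170.3 RPM.

2170 RPM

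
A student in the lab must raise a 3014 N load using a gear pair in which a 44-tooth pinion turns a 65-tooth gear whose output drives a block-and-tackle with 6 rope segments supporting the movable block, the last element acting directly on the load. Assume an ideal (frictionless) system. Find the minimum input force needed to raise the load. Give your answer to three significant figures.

340 N

Gear pair MA = 65/44 = 1.4773.
Block-and-tackle MA = number of supporting rope parts = 6.
Combined ideal MA = 1.4773 × 6 = 8.8636.
Effort = load / MA = 3014 / 8.8636 = 340.04 N.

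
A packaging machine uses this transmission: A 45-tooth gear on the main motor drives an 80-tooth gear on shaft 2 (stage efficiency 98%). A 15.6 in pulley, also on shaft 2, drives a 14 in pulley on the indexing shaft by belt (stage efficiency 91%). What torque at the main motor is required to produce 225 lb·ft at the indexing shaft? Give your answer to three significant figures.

Overall ratio R = 1.7778 × 0.89744 = 1.5954; overall efficiency η = 0.98 × 0.91 = 0.8918.
Input torque = output torque / (R × η) = 225 / (1.5954 × 0.8918) = 158.14 lb·ft.

158 lb·ft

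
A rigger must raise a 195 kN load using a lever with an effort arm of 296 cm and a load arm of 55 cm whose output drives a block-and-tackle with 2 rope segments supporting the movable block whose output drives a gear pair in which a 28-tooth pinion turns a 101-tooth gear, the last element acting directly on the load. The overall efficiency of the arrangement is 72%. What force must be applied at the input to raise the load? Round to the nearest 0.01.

Lever MA = effort arm / load arm = 296/55 = 5.3818.
Block-and-tackle MA = number of supporting rope parts = 2.
Gear pair MA = 101/28 = 3.6071.
Combined ideal MA = 5.3818 × 2 × 3.6071 = 38.826.
Actual MA = 38.826 × 0.72 = 27.955.
Effort = load / actual MA = 195 / 27.955 = 6.9756 kN.

6.98 kN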